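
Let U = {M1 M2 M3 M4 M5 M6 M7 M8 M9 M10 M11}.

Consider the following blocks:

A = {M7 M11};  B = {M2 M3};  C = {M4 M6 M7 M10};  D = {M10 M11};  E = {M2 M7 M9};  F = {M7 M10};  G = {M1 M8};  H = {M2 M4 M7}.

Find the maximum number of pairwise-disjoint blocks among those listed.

B, C, G are pairwise disjoint (B={M2,M3}; C={M4,M6,M7,M10}; G={M1,M8}).
Every remaining block overlaps one of these, and no 4 of the listed blocks are pairwise disjoint, so 3 is the maximum.

3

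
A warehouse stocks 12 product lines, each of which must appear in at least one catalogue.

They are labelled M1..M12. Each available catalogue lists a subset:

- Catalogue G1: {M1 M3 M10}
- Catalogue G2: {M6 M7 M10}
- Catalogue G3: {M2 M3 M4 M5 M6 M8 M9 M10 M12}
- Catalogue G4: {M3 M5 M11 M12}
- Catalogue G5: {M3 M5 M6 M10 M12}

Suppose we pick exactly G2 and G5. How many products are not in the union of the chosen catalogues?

Union of G2, G5 = {M3, M5, M6, M7, M10, M12}.
Not covered: M1, M2, M4, M8, M9, M11 — 6 products.

6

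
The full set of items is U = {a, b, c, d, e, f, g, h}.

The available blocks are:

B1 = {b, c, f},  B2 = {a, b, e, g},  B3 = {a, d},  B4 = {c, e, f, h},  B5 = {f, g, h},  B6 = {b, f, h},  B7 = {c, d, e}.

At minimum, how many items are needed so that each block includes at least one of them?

T = {b, d, h} meets every block (each contains at least one member of T), and |T| = 3.
No choice of 2 items meets every block, so 3 is the minimum.

3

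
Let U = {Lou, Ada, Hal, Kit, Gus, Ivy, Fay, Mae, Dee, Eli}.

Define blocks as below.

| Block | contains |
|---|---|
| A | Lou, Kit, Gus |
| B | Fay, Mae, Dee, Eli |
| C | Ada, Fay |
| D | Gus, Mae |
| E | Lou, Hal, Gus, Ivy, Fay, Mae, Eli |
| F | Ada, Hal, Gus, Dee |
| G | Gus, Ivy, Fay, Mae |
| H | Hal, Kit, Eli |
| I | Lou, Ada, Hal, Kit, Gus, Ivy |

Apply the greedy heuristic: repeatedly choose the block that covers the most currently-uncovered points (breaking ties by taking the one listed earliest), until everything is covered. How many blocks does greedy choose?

Greedy: pick E (covers 7 new) → pick F (covers 2 new) → pick A (covers 1 new). Total picks: 3.
(The true minimum cover uses only 2 blocks, so greedy is not optimal here.)

3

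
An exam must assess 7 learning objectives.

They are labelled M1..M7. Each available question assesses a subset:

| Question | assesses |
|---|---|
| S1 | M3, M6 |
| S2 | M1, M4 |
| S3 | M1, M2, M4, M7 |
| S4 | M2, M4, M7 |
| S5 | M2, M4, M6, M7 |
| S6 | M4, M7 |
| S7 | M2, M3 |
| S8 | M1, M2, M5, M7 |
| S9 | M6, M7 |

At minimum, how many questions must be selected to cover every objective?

3

Take {S1, S4, S8}. Their union is {M1, M2, M3, M4, M5, M6, M7}, which is all 7 objectives.
Only S8 contains M5, so S8 is forced; the remaining 3 objectives need at least 2 more questions (each remaining question adds at most 2) — so at least 3 questions are needed, and 3 is optimal.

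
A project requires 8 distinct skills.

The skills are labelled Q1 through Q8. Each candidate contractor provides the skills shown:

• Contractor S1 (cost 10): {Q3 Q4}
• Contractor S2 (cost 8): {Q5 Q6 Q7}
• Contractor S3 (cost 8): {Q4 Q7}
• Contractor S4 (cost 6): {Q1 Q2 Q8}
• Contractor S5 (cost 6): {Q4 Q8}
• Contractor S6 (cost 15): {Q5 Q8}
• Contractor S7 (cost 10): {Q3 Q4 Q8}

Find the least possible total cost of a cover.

24

S1, S2, S4 together cover every skill (S1 ∪ S2 ∪ S4 = {Q1, Q2, Q3, Q4, Q5, Q6, Q7, Q8}); total cost 10 + 8 + 6 = 24.
No covering selection has total cost below 24.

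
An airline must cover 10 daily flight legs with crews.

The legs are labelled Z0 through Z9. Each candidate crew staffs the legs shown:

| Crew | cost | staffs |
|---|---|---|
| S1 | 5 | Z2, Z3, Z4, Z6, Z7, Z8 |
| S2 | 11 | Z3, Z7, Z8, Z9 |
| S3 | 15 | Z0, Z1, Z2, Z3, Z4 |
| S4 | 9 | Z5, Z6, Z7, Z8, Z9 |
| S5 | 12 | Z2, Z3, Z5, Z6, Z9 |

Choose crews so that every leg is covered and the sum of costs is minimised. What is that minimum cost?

24

S3, S4 together cover every leg (S3 ∪ S4 = {Z0, Z1, Z2, Z3, Z4, Z5, Z6, Z7, Z8, Z9}); total cost 15 + 9 = 24.
The greedy pick S1, S4, S3 costs 29; no covering selection beats 24.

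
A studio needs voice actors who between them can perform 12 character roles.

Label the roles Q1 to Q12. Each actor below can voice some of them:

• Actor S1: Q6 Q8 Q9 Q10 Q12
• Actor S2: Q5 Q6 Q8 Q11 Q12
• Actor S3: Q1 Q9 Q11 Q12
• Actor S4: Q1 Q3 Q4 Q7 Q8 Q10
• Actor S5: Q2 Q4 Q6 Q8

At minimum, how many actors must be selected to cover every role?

4

S2 and S3 and S4 and S5 together: S2 ∪ S3 ∪ S4 ∪ S5 = {Q1, Q2, Q3, Q4, Q5, Q6, Q7, Q8, Q9, Q10, Q11, Q12} — every role is covered.
No 3 of the 5 actors cover everything (all 10 combinations miss at least one role), so 4 is optimal.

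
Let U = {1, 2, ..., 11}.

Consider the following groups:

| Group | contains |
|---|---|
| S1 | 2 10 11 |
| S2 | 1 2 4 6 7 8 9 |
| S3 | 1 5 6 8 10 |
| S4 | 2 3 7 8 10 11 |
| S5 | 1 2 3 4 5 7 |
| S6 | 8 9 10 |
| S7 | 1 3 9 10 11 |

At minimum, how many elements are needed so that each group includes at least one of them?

H = {2, 10} meets every group (each contains at least one member of H), and |H| = 2.
The groups S5, S6 are pairwise disjoint, so any hitting set needs a separate element for each — at least 2. Hence 2 is optimal.

2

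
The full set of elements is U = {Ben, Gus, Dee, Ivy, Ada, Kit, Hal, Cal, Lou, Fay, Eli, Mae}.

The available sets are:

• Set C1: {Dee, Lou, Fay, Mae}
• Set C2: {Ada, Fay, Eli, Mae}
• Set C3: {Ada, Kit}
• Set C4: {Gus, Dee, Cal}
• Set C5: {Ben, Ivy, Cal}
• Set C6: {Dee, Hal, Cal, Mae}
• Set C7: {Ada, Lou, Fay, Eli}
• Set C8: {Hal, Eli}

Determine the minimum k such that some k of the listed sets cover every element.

Take {C1, C3, C4, C5, C8}. Their union is {Ben, Gus, Dee, Ivy, Ada, Kit, Hal, Cal, Lou, Fay, Eli, Mae}, which is all 12 elements.
No 4 of the 8 sets cover everything (all 70 combinations miss at least one element), so 5 is optimal.

5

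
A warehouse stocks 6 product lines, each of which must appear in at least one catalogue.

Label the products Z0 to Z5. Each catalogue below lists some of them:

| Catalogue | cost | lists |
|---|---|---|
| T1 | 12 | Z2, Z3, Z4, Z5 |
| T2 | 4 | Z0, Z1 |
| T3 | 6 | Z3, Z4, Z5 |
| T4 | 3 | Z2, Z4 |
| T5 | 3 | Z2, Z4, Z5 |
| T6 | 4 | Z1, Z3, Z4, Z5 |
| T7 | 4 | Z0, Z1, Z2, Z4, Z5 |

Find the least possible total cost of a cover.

8

T6, T7 together cover every product (T6 ∪ T7 = {Z0, Z1, Z2, Z3, Z4, Z5}); total cost 4 + 4 = 8.
No covering selection has total cost below 8.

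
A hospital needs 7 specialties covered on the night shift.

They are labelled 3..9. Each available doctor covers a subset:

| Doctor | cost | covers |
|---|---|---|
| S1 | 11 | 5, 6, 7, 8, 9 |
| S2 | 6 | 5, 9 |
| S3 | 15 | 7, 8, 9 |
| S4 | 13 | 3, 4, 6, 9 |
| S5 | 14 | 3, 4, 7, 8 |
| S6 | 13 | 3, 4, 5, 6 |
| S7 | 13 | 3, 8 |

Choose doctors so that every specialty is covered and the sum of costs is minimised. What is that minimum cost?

S1, S6 together cover every specialty (S1 ∪ S6 = {3, 4, 5, 6, 7, 8, 9}); total cost 11 + 13 = 24.
No covering selection has total cost below 24.

24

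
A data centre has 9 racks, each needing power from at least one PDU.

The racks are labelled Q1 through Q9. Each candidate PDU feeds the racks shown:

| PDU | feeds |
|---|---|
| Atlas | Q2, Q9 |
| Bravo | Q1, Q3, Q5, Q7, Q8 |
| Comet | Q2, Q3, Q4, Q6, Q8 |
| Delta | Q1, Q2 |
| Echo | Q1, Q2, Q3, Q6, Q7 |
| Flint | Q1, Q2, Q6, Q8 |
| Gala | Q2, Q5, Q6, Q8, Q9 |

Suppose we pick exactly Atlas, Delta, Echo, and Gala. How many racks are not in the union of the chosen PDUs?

Union of Atlas, Delta, Echo, Gala = {Q1, Q2, Q3, Q5, Q6, Q7, Q8, Q9}.
Not covered: Q4 — 1 rack.

1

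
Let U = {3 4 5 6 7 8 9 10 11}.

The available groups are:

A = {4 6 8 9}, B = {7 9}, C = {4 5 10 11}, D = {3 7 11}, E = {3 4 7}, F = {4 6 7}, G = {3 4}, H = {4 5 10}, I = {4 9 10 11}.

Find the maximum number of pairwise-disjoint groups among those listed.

2

D, H are pairwise disjoint (D={3,7,11}; H={4,5,10}).
Every remaining group overlaps one of these, and no 3 of the listed groups are pairwise disjoint, so 2 is the maximum.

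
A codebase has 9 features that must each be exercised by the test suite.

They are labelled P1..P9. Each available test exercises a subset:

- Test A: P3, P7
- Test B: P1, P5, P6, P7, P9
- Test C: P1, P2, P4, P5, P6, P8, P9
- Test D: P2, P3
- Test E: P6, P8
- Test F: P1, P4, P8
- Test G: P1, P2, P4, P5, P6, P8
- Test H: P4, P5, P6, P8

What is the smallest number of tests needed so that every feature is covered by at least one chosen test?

2

A and C together: A ∪ C = {P1, P2, P3, P4, P5, P6, P7, P8, P9} — every feature is covered.
No single test has all 9 features (the largest, C, has 7), so 2 is optimal.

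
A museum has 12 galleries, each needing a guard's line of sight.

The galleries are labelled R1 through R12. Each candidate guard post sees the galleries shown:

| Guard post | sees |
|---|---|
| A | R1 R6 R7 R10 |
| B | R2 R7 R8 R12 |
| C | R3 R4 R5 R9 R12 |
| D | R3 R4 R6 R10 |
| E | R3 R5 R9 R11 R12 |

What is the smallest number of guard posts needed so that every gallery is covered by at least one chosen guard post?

4

A and B and D and E together: A ∪ B ∪ D ∪ E = {R1, R2, R3, R4, R5, R6, R7, R8, R9, R10, R11, R12} — every gallery is covered.
No 3 of the 5 guard posts cover everything (all 10 combinations miss at least one gallery), so 4 is optimal.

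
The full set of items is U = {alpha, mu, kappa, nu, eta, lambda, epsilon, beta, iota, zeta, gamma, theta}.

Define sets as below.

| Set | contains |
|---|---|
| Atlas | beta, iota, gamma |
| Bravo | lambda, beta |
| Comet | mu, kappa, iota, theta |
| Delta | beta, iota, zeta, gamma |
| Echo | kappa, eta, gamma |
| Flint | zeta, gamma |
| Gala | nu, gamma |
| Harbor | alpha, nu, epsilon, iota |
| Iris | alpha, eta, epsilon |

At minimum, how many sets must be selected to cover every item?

5

Bravo, Comet, Delta, Gala, and Iris cover everything between them: the union {alpha, mu, kappa, nu, eta, lambda, epsilon, beta, iota, zeta, gamma, theta} is all of U.
No 4 of the 9 sets cover everything (all 126 combinations miss at least one item), so 5 is optimal.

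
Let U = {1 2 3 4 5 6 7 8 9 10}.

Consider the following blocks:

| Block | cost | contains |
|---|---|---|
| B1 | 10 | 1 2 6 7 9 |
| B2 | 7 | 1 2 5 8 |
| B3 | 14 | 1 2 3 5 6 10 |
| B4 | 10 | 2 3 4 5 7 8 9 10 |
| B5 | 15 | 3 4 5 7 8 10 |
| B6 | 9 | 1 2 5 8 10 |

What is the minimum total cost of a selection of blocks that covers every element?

20

B1, B4 together cover every element (B1 ∪ B4 = {1, 2, 3, 4, 5, 6, 7, 8, 9, 10}); total cost 10 + 10 = 20.
No covering selection has total cost below 20.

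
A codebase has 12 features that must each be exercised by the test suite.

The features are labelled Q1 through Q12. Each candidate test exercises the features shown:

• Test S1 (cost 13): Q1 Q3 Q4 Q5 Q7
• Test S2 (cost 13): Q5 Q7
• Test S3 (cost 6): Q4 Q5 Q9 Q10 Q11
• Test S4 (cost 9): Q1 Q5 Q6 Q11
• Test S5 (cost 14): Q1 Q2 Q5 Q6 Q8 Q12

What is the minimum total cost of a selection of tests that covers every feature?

33

S1, S3, S5 together cover every feature (S1 ∪ S3 ∪ S5 = {Q1, Q2, Q3, Q4, Q5, Q6, Q7, Q8, Q9, Q10, Q11, Q12}); total cost 13 + 6 + 14 = 33.
No covering selection has total cost below 33.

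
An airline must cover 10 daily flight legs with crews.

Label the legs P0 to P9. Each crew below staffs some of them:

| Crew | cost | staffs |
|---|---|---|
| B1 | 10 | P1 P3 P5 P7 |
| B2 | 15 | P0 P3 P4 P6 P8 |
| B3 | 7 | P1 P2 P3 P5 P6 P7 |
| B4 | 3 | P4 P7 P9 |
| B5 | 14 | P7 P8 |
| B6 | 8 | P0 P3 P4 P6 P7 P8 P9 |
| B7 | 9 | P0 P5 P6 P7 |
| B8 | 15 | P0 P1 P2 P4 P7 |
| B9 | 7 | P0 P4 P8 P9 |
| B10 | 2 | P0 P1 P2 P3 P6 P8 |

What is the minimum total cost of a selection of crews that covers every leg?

12

B3, B4, B10 together cover every leg (B3 ∪ B4 ∪ B10 = {P0, P1, P2, P3, P4, P5, P6, P7, P8, P9}); total cost 7 + 3 + 2 = 12.
No covering selection has total cost below 12.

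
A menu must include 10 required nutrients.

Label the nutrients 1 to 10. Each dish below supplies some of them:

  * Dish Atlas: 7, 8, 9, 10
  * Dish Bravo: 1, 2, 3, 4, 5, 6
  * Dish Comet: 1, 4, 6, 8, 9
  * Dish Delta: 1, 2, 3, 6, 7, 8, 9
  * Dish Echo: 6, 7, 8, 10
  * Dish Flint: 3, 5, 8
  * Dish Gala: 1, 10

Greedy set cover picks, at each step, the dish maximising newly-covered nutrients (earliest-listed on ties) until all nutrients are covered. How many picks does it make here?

Greedy: pick Delta (covers 7 new) → pick Bravo (covers 2 new) → pick Atlas (covers 1 new). Total picks: 3.
(The true minimum cover uses only 2 dishes, so greedy is not optimal here.)

3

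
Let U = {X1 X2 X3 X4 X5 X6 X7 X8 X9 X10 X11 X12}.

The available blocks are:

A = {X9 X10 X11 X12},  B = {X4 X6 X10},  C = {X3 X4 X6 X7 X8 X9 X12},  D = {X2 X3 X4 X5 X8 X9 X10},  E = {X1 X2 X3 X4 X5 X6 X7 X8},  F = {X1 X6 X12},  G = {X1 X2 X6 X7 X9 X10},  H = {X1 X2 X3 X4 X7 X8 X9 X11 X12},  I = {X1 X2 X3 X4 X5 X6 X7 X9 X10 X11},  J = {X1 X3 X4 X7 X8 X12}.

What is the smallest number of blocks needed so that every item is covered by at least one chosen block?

I and J together: I ∪ J = {X1, X2, X3, X4, X5, X6, X7, X8, X9, X10, X11, X12} — every item is covered.
No single block has all 12 items (the largest, I, has 10), so 2 is optimal.

2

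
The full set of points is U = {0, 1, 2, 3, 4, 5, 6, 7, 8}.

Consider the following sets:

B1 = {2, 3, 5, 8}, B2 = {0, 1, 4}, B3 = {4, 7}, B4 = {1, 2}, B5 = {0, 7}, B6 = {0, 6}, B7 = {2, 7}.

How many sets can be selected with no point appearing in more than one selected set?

3

B3, B4, B6 are pairwise disjoint (B3={4,7}; B4={1,2}; B6={0,6}).
Every remaining set overlaps one of these, and no 4 of the listed sets are pairwise disjoint, so 3 is the maximum.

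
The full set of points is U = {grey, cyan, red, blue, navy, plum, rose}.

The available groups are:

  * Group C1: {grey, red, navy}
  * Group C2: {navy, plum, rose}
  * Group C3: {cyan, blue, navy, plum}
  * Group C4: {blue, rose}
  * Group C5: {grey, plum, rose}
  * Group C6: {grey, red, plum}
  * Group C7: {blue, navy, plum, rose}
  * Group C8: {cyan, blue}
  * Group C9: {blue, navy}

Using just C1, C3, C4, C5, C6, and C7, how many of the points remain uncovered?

Union of C1, C3, C4, C5, C6, C7 = {grey, cyan, red, blue, navy, plum, rose} — that's every point, so 0 are uncovered.

0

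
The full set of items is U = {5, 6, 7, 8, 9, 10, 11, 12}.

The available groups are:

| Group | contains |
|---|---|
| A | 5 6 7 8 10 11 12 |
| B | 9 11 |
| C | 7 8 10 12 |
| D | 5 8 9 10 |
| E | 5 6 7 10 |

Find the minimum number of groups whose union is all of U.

2

A and B together: A ∪ B = {5, 6, 7, 8, 9, 10, 11, 12} — every item is covered.
No single group has all 8 items (the largest, A, has 7), so 2 is optimal.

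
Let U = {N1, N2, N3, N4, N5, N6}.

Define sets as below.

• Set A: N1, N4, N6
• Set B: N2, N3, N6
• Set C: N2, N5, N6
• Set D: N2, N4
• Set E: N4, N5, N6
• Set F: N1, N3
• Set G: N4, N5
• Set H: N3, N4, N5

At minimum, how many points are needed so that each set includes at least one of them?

3

Take T = {N1, N2, N5}. Each listed set contains at least one of these, so T is a hitting set of size 3.
No choice of 2 points meets every set, so 3 is the minimum.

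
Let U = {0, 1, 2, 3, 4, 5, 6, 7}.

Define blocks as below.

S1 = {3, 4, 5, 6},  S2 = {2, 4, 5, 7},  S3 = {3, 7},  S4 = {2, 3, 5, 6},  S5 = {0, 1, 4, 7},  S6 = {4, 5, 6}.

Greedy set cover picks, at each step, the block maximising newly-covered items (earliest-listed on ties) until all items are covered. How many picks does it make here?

Greedy: pick S1 (covers 4 new) → pick S5 (covers 3 new) → pick S2 (covers 1 new). Total picks: 3.
(The true minimum cover uses only 2 blocks, so greedy is not optimal here.)

3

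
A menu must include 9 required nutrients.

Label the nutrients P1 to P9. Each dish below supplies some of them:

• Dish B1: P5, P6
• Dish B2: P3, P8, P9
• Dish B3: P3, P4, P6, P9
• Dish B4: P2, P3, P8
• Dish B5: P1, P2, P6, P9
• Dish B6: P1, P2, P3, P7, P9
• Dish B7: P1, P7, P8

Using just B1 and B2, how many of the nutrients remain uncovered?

4

Union of B1, B2 = {P3, P5, P6, P8, P9}.
Not covered: P1, P2, P4, P7 — 4 nutrients.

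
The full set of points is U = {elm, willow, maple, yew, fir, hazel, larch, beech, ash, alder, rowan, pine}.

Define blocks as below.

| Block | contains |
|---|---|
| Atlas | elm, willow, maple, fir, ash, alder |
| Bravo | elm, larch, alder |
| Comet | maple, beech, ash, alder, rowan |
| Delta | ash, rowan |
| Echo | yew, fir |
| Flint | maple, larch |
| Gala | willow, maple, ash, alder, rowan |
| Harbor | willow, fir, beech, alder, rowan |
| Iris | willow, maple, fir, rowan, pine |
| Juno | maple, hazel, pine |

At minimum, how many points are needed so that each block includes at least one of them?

4

H = {maple, fir, larch, ash} meets every block (each contains at least one member of H), and |H| = 4.
The blocks Bravo, Delta, Echo, Juno are pairwise disjoint, so any hitting set needs a separate point for each — at least 4. Hence 4 is optimal.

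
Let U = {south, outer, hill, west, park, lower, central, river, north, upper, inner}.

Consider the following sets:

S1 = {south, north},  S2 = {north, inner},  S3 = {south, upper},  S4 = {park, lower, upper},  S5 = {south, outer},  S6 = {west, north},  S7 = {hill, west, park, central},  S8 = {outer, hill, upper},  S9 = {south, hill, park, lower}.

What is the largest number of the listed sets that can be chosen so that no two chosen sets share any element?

3

S2, S4, S5 are pairwise disjoint (S2={north,inner}; S4={park,lower,upper}; S5={south,outer}).
Every remaining set overlaps one of these, and no 4 of the listed sets are pairwise disjoint, so 3 is the maximum.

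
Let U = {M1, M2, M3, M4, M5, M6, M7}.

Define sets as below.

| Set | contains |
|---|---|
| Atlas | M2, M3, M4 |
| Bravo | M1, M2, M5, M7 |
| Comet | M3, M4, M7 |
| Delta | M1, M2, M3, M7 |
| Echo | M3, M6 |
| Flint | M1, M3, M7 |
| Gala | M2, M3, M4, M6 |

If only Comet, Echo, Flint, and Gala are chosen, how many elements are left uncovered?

1

Union of Comet, Echo, Flint, Gala = {M1, M2, M3, M4, M6, M7}.
Not covered: M5 — 1 element.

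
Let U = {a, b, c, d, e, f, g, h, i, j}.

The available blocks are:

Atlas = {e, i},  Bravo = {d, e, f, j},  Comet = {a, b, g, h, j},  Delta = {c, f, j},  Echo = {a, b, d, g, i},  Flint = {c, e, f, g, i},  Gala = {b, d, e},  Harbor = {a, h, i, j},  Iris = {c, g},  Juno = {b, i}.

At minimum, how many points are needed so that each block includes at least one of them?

4

T = {c, d, h, i} meets every block (each contains at least one member of T), and |T| = 4.
No choice of 3 points meets every block, so 4 is the minimum.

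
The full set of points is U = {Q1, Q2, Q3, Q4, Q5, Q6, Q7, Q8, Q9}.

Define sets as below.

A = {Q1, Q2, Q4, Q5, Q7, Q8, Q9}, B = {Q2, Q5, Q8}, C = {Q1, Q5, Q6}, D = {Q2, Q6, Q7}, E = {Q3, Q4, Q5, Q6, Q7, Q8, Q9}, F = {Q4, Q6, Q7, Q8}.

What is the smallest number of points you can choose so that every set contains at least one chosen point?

2

The 2 points {Q5, Q7} hit every set.
No single point lies in every set, so at least 2 are needed and 2 is optimal.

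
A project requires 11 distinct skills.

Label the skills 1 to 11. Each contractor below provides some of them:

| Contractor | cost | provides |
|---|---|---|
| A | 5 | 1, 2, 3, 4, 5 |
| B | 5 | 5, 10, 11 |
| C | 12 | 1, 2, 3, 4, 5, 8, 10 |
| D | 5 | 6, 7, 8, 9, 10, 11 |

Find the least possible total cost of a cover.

A, D together cover every skill (A ∪ D = {1, 2, 3, 4, 5, 6, 7, 8, 9, 10, 11}); total cost 5 + 5 = 10.
No covering selection has total cost below 10.

10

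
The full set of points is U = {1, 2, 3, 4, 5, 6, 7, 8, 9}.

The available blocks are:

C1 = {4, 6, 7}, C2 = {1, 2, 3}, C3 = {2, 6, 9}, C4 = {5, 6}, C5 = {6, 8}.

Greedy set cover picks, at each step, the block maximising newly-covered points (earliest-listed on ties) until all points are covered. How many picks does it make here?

5

Greedy: pick C1 (covers 3 new) → pick C2 (covers 3 new) → pick C3 (covers 1 new) → pick C4 (covers 1 new) → pick C5 (covers 1 new). Total picks: 5.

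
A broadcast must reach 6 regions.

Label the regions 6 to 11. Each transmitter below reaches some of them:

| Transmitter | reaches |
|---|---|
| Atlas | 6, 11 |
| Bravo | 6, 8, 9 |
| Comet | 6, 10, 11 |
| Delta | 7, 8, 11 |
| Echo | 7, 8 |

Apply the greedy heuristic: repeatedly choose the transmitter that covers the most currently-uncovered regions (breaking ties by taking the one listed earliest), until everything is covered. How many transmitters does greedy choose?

Greedy: pick Bravo (covers 3 new) → pick Comet (covers 2 new) → pick Delta (covers 1 new). Total picks: 3.

3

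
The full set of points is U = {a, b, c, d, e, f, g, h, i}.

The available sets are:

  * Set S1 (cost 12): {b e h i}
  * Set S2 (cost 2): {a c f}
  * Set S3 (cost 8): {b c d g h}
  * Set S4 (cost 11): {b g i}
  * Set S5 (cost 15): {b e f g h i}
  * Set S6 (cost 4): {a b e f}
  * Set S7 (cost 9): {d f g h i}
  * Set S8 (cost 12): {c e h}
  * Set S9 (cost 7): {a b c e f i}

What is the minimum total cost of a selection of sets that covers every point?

S2, S6, S7 together cover every point (S2 ∪ S6 ∪ S7 = {a, b, c, d, e, f, g, h, i}); total cost 2 + 4 + 9 = 15.
The greedy pick S2, S3, S9 costs 17; no covering selection beats 15.

15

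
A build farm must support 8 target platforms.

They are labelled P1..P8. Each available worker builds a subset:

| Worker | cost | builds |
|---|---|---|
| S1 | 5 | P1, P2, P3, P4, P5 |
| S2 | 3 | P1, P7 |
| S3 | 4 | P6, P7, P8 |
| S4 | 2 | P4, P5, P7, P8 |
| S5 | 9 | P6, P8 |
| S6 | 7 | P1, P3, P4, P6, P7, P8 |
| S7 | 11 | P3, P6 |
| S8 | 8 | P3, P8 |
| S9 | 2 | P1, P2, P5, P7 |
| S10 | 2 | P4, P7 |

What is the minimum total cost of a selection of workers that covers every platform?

9

S1, S3 together cover every platform (S1 ∪ S3 = {P1, P2, P3, P4, P5, P6, P7, P8}); total cost 5 + 4 = 9.
The greedy pick S4, S9, S6 costs 11; no covering selection beats 9.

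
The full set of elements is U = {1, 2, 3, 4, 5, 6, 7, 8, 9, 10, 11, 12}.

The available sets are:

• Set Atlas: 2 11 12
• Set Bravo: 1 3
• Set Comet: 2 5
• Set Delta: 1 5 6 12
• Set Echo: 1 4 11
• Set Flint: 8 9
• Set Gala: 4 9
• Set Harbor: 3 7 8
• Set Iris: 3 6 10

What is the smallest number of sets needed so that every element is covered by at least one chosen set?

5

Atlas and Delta and Gala and Harbor and Iris together: Atlas ∪ Delta ∪ Gala ∪ Harbor ∪ Iris = {1, 2, 3, 4, 5, 6, 7, 8, 9, 10, 11, 12} — every element is covered.
No 4 of the 9 sets cover everything (all 126 combinations miss at least one element), so 5 is optimal.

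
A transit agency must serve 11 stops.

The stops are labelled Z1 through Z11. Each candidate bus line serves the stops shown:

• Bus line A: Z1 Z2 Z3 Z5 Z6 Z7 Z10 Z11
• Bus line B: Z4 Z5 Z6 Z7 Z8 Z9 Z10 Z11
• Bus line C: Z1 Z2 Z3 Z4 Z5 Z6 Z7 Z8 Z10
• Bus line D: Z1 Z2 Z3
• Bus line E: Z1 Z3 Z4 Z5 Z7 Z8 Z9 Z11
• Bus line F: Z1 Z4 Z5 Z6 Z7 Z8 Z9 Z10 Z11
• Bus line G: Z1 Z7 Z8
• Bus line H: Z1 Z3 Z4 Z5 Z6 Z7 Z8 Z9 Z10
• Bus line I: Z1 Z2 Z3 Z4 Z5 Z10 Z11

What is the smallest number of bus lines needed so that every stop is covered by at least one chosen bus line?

A and E together: A ∪ E = {Z1, Z2, Z3, Z4, Z5, Z6, Z7, Z8, Z9, Z10, Z11} — every stop is covered.
No single bus line has all 11 stops (the largest, C, has 9), so 2 is optimal.

2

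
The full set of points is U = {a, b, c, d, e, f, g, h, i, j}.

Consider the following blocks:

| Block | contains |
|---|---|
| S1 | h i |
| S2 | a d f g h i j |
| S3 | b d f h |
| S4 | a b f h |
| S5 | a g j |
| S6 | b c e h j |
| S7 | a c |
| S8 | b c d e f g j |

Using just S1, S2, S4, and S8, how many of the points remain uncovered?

Union of S1, S2, S4, S8 = {a, b, c, d, e, f, g, h, i, j} — that's every point, so 0 are uncovered.

0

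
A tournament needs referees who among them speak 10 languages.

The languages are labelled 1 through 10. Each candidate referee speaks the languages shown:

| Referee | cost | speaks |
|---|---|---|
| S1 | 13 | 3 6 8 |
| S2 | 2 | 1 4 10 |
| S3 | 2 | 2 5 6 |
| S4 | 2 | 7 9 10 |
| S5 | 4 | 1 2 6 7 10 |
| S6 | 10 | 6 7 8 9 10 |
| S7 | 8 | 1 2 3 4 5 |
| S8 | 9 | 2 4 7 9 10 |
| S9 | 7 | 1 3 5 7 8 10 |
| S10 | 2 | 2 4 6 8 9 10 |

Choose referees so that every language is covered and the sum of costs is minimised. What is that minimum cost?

9

S9, S10 together cover every language (S9 ∪ S10 = {1, 2, 3, 4, 5, 6, 7, 8, 9, 10}); total cost 7 + 2 = 9.
No covering selection has total cost below 9.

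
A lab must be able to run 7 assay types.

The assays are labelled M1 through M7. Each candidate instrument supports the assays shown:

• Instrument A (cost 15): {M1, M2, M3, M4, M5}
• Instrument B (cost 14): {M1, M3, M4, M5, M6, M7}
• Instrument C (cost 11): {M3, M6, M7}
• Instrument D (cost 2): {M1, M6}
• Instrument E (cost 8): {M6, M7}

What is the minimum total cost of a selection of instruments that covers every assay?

A, E together cover every assay (A ∪ E = {M1, M2, M3, M4, M5, M6, M7}); total cost 15 + 8 = 23.
The greedy pick D, B, A costs 31; no covering selection beats 23.

23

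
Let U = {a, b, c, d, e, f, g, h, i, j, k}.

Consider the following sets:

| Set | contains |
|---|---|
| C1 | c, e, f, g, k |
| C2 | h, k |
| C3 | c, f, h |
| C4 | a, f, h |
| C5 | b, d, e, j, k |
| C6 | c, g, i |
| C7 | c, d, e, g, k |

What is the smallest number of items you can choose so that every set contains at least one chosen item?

3

The 3 items {c, f, k} hit every set.
The sets C4, C5, C6 are pairwise disjoint, so any hitting set needs a separate item for each — at least 3. Hence 3 is optimal.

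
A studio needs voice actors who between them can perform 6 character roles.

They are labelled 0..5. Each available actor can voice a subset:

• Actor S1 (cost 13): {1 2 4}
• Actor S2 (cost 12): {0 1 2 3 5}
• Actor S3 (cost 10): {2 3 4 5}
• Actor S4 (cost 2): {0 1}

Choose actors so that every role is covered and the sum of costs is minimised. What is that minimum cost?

12

S3, S4 together cover every role (S3 ∪ S4 = {0, 1, 2, 3, 4, 5}); total cost 10 + 2 = 12.
No covering selection has total cost below 12.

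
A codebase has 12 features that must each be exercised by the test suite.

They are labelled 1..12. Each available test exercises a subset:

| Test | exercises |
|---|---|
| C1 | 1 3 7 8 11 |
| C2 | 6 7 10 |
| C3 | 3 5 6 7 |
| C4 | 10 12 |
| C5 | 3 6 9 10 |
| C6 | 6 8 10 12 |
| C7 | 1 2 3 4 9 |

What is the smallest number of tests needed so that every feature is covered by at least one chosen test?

4

C1 and C3 and C4 and C7 together: C1 ∪ C3 ∪ C4 ∪ C7 = {1, 2, 3, 4, 5, 6, 7, 8, 9, 10, 11, 12} — every feature is covered.
Only C1 contains 11, so C1 is forced; the remaining 7 features need at least 3 more tests (each remaining test adds at most 3) — so at least 4 tests are needed, and 4 is optimal.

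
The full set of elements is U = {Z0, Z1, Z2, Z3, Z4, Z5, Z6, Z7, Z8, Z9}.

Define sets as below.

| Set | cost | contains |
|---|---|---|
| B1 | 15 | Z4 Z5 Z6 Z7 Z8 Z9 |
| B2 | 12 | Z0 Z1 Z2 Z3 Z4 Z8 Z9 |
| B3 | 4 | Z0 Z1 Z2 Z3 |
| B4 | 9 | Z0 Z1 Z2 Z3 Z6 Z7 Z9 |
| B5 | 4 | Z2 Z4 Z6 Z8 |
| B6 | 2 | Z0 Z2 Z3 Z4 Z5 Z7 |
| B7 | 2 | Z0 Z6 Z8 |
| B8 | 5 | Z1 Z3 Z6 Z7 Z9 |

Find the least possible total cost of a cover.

B6, B7, B8 together cover every element (B6 ∪ B7 ∪ B8 = {Z0, Z1, Z2, Z3, Z4, Z5, Z6, Z7, Z8, Z9}); total cost 2 + 2 + 5 = 9.
No covering selection has total cost below 9.

9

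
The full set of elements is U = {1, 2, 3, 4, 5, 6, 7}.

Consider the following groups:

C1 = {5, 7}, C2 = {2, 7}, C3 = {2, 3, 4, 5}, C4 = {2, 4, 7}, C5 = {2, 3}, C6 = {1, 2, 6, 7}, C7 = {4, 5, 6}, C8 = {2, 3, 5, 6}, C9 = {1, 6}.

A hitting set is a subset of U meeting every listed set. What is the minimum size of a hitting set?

The 3 elements {3, 6, 7} hit every group.
The groups C1, C5, C9 are pairwise disjoint, so any hitting set needs a separate element for each — at least 3. Hence 3 is optimal.

3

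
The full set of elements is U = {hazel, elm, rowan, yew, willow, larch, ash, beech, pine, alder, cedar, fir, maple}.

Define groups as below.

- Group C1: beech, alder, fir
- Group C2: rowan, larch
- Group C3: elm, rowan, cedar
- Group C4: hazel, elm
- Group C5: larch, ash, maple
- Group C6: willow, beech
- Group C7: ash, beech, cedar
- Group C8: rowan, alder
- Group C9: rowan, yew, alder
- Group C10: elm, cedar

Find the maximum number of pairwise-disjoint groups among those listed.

4

C5, C6, C8, C10 are pairwise disjoint (C5={larch,ash,maple}; C6={willow,beech}; C8={rowan,alder}; C10={elm,cedar}).
Every remaining group overlaps one of these, and no 5 of the listed groups are pairwise disjoint, so 4 is the maximum.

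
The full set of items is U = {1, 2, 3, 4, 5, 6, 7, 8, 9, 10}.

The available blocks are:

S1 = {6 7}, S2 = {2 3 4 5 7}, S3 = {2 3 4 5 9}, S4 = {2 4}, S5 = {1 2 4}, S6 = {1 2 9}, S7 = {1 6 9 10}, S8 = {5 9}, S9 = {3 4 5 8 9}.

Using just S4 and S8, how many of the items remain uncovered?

6

Union of S4, S8 = {2, 4, 5, 9}.
Not covered: 1, 3, 6, 7, 8, 10 — 6 items.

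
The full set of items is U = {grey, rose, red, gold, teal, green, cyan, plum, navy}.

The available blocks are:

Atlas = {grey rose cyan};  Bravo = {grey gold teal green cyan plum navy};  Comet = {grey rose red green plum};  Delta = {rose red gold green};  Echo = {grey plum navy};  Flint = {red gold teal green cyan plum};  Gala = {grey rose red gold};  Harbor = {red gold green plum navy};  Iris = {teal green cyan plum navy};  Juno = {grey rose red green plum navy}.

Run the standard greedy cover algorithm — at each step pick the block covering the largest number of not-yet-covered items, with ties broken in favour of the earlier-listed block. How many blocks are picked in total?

2

Greedy: pick Bravo (covers 7 new) → pick Comet (covers 2 new). Total picks: 2.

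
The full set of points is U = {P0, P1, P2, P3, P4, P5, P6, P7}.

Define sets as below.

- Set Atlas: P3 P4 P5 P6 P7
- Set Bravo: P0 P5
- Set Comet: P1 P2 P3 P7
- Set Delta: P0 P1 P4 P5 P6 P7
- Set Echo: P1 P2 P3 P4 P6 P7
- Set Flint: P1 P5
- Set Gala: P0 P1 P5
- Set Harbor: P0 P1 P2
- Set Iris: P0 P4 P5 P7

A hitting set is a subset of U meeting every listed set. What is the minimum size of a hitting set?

2

Take H = {P2, P5}. Each listed set contains at least one of these, so H is a hitting set of size 2.
The sets Bravo, Echo are pairwise disjoint, so any hitting set needs a separate point for each — at least 2. Hence 2 is optimal.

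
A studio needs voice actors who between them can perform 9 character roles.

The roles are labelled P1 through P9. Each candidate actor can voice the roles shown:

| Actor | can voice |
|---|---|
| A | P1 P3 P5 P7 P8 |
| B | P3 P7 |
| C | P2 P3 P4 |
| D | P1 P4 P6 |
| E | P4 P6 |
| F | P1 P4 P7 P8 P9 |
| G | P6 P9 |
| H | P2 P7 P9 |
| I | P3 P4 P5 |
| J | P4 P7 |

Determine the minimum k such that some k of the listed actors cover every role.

3

Take {A, D, H}. Their union is {P1, P2, P3, P4, P5, P6, P7, P8, P9}, which is all 9 roles.
No 2 of the 10 actors cover everything (all 45 combinations miss at least one role), so 3 is optimal.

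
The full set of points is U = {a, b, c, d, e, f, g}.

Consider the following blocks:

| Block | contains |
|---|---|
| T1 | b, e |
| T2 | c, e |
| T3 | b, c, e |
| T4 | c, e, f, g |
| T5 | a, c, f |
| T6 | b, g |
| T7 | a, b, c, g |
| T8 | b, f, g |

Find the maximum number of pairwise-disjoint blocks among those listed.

2

T1, T5 are pairwise disjoint (T1={b,e}; T5={a,c,f}).
Every remaining block overlaps one of these, and no 3 of the listed blocks are pairwise disjoint, so 2 is the maximum.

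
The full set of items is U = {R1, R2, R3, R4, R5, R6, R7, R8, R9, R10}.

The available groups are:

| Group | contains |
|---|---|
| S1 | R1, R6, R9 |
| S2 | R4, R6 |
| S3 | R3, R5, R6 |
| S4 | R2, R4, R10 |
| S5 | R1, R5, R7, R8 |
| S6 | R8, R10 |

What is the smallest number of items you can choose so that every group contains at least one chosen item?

The 3 items {R4, R6, R8} hit every group.
No choice of 2 items meets every group, so 3 is the minimum.

3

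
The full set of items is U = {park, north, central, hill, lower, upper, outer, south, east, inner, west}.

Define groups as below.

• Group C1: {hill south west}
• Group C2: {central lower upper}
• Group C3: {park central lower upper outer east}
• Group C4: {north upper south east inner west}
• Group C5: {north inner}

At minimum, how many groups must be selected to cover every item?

3

C1, C3, and C4 cover everything between them: the union {park, north, central, hill, lower, upper, outer, south, east, inner, west} is all of U.
Only C3 contains park, so C3 is forced; the remaining 5 items need at least 2 more groups (each remaining group adds at most 4) — so at least 3 groups are needed, and 3 is optimal.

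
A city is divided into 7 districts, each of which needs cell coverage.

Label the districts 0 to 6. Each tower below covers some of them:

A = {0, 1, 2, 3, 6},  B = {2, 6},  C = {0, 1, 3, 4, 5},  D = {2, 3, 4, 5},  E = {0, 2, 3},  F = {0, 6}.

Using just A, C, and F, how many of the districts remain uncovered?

0

Union of A, C, F = {0, 1, 2, 3, 4, 5, 6} — that's every district, so 0 are uncovered.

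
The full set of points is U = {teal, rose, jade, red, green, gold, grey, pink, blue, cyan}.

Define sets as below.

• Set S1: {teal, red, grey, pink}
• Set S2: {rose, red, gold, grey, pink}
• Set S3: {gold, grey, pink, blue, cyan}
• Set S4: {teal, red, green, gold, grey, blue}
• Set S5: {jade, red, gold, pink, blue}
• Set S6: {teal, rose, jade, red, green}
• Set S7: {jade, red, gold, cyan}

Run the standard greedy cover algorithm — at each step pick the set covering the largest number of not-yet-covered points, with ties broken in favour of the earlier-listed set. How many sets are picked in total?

Greedy: pick S4 (covers 6 new) → pick S2 (covers 2 new) → pick S7 (covers 2 new). Total picks: 3.
(The true minimum cover uses only 2 sets, so greedy is not optimal here.)

3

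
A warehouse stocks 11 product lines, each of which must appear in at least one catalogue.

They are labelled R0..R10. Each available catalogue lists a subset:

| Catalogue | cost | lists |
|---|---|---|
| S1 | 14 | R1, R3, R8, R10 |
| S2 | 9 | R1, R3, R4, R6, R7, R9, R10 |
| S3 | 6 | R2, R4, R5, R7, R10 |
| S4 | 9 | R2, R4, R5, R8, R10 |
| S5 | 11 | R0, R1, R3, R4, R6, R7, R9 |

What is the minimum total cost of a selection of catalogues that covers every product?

20

S4, S5 together cover every product (S4 ∪ S5 = {R0, R1, R2, R3, R4, R5, R6, R7, R8, R9, R10}); total cost 9 + 11 = 20.
The greedy pick S3, S5, S4 costs 26; no covering selection beats 20.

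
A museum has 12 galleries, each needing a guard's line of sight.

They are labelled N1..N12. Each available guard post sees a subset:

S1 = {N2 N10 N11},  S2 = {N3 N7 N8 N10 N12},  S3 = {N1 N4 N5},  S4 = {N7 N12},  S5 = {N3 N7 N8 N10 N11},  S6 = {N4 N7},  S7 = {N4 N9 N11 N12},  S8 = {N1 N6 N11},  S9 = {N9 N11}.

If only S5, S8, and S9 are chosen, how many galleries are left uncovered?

Union of S5, S8, S9 = {N1, N3, N6, N7, N8, N9, N10, N11}.
Not covered: N2, N4, N5, N12 — 4 galleries.

4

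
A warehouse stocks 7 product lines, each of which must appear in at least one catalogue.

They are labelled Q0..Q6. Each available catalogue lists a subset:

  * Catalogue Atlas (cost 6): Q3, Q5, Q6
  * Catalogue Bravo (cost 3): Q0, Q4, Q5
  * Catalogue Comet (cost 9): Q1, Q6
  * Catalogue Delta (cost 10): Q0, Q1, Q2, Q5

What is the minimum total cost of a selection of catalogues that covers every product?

19

Atlas, Bravo, Delta together cover every product (Atlas ∪ Bravo ∪ Delta = {Q0, Q1, Q2, Q3, Q4, Q5, Q6}); total cost 6 + 3 + 10 = 19.
No covering selection has total cost below 19.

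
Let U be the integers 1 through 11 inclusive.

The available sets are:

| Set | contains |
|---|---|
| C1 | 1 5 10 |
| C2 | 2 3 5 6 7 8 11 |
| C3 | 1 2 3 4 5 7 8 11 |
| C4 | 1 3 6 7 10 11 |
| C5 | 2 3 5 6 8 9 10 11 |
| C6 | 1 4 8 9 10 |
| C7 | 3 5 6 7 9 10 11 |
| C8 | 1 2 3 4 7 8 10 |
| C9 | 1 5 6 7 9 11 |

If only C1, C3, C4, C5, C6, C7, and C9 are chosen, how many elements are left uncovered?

0

Union of C1, C3, C4, C5, C6, C7, C9 = {1, 2, 3, 4, 5, 6, 7, 8, 9, 10, 11} — that's every element, so 0 are uncovered.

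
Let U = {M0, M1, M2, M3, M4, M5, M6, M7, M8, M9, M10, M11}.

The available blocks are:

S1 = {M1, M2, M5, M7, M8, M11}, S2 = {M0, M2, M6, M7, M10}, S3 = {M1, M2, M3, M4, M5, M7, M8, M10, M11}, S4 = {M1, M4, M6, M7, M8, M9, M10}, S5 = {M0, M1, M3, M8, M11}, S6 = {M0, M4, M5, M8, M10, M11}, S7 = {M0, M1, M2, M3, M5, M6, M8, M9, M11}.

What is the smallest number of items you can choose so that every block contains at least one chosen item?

Take H = {M2, M8}. Each listed block contains at least one of these, so H is a hitting set of size 2.
No single item lies in every block, so at least 2 are needed and 2 is optimal.

2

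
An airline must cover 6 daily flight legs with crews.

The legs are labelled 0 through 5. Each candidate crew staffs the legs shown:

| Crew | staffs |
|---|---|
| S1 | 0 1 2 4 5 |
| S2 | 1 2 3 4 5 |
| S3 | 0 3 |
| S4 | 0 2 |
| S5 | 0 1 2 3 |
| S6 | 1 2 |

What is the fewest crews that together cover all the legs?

2

Take {S1, S5}. Their union is {0, 1, 2, 3, 4, 5}, which is all 6 legs.
No single crew has all 6 legs (the largest, S1, has 5), so 2 is optimal.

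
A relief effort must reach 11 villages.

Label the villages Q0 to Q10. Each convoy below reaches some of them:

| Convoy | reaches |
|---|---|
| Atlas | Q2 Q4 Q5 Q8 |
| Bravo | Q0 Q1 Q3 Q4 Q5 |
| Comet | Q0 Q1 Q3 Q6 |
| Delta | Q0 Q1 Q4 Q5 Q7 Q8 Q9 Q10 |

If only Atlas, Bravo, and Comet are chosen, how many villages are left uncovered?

Union of Atlas, Bravo, Comet = {Q0, Q1, Q2, Q3, Q4, Q5, Q6, Q8}.
Not covered: Q7, Q9, Q10 — 3 villages.

3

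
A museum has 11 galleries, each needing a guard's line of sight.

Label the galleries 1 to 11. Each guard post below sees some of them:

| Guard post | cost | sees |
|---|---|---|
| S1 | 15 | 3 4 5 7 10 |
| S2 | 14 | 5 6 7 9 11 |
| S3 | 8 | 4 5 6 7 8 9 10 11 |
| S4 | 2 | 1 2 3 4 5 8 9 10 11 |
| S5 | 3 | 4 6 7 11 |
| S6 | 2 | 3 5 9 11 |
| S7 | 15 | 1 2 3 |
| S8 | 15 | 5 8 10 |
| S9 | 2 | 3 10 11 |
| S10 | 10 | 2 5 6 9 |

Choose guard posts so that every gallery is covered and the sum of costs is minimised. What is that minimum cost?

5

S4, S5 together cover every gallery (S4 ∪ S5 = {1, 2, 3, 4, 5, 6, 7, 8, 9, 10, 11}); total cost 2 + 3 = 5.
No covering selection has total cost below 5.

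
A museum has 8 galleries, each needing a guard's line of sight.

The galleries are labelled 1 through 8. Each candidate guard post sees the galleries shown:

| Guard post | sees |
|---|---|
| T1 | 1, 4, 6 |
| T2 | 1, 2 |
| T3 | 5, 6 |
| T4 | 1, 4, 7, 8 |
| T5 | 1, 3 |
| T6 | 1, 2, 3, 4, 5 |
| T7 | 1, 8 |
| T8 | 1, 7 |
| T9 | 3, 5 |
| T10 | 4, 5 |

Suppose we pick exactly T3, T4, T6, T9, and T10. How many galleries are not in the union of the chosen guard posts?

Union of T3, T4, T6, T9, T10 = {1, 2, 3, 4, 5, 6, 7, 8} — that's every gallery, so 0 are uncovered.

0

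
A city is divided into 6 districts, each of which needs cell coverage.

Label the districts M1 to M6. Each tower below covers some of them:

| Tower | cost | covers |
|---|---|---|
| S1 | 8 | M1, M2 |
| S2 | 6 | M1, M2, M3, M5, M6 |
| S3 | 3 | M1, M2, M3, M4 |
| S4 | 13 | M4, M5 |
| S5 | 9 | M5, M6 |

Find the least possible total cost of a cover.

S2, S3 together cover every district (S2 ∪ S3 = {M1, M2, M3, M4, M5, M6}); total cost 6 + 3 = 9.
No covering selection has total cost below 9.

9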